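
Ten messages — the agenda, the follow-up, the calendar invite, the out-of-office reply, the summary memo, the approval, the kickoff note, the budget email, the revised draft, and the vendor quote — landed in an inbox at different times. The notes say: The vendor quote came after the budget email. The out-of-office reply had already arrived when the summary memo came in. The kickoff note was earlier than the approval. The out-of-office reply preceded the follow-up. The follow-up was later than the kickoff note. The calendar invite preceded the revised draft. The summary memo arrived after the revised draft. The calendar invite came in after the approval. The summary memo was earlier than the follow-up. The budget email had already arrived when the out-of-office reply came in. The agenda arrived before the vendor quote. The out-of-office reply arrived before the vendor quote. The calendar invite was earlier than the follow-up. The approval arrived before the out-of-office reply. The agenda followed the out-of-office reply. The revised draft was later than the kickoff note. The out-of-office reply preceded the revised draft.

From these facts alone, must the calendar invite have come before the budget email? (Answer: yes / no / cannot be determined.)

No chain of stated constraints runs from the calendar invite to the budget email, and none runs from the budget email to the calendar invite either.
So the relative order of the calendar invite and the budget email is not fixed by the given facts.

cannot be determined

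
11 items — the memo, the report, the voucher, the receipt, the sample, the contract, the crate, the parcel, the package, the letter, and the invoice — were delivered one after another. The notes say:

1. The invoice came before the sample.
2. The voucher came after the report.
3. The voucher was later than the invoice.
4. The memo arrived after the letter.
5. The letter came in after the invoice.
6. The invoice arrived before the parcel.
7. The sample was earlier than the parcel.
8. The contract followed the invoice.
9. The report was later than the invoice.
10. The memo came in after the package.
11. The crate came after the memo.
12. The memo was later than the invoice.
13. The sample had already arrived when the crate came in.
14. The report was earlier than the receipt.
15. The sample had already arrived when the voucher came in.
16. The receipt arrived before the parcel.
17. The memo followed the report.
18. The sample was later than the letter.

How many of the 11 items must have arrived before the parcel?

5

Directly stated before the parcel: the invoice, the receipt, and the sample.
The letter reaches the parcel via the letter → the sample → the parcel.
The report reaches the parcel via the report → the receipt → the parcel.
No chain forces the voucher (or any of the others) ahead of the parcel.
That's the invoice, the letter, the receipt, the report, and the sample — 5 in all.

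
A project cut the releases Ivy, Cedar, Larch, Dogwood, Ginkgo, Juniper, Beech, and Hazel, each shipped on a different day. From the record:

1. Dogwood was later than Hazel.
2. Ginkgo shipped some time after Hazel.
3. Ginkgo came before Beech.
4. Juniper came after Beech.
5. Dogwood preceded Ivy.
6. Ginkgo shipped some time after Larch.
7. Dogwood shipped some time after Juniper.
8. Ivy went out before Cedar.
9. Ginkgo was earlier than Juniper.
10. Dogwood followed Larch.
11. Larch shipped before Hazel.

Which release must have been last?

Every other release has a chain of constraints placing it before Cedar, so Cedar is last.

Cedar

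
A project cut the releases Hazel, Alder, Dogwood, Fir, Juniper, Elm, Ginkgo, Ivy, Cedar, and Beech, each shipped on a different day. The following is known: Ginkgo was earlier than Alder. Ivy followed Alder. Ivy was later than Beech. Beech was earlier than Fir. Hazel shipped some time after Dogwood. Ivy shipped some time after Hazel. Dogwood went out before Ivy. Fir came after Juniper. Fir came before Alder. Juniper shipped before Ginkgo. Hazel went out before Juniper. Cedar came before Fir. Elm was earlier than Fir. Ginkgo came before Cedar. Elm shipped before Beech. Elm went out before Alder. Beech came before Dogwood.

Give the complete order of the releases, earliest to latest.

Elm, Beech, Dogwood, Hazel, Juniper, Ginkgo, Cedar, Fir, Alder, Ivy

The constraints fix every adjacent pair, so only one ordering works:
Elm → Beech → Dogwood → Hazel → Juniper → Ginkgo → Cedar → Fir → Alder → Ivy.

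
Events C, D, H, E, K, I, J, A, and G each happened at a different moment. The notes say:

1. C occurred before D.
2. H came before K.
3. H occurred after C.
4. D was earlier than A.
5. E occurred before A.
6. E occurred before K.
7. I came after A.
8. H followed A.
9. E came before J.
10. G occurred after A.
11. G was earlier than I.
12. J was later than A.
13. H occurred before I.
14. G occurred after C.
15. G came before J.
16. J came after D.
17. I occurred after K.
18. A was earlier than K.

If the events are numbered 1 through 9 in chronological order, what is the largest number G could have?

G must come before I and J — 2 events forced after it.
Everything else can be placed before G in some valid order, so G can sit as late as position 9 − 2 = 7.

7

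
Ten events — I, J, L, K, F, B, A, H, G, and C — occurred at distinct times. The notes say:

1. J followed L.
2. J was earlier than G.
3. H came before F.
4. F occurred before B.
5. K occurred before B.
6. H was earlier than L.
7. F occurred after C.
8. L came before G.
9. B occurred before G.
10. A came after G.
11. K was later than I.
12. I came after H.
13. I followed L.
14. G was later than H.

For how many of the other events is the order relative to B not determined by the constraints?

1

Forced before B: C, F, H, I, K, and L; forced after B: A and G.
That leaves J with no forced order relative to B — 1.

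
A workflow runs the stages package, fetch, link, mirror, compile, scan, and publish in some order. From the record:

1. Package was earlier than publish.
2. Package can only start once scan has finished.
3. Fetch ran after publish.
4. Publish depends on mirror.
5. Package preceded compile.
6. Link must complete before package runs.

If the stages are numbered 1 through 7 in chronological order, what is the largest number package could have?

Package must come before compile, fetch, and publish — 3 stages forced after it.
Everything else can be placed before package in some valid order, so package can sit as late as position 7 − 3 = 4.

4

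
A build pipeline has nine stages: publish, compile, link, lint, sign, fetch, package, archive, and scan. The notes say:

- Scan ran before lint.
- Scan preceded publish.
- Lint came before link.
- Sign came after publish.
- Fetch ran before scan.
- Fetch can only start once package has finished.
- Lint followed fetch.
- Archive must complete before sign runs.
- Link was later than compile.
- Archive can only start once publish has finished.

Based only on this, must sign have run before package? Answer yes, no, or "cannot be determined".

Tracing the constraints gives package → fetch → scan → publish → sign, so package must come before sign.
That means sign cannot be before package.

no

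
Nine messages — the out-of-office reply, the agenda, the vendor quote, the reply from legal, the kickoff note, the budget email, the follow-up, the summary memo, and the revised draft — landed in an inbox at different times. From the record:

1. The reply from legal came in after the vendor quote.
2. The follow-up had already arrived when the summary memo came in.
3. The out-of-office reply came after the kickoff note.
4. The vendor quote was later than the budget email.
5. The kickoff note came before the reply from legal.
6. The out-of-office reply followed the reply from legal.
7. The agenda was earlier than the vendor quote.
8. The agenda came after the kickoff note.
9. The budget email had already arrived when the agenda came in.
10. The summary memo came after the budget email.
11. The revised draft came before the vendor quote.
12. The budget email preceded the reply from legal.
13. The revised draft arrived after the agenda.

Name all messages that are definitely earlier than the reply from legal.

Directly stated before the reply from legal: the budget email, the kickoff note, and the vendor quote.
The agenda reaches the reply from legal via the agenda → the vendor quote → the reply from legal.
The revised draft reaches the reply from legal via the revised draft → the vendor quote → the reply from legal.
No chain forces the follow-up (or any of the others) ahead of the reply from legal.

the agenda, the budget email, the kickoff note, the revised draft, the vendor quote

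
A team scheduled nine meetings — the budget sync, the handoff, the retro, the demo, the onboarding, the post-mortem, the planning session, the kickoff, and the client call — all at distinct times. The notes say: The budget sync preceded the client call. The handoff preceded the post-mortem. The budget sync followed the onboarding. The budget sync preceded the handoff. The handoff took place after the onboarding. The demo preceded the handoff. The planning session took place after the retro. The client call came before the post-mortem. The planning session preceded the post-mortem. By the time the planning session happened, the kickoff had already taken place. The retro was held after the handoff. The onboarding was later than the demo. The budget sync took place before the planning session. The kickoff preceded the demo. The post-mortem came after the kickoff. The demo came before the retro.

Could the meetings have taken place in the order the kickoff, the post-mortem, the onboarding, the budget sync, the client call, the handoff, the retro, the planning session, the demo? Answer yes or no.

no

The constraints require the planning session before the post-mortem, but in the proposed sequence the post-mortem appears ahead of the planning session. That one violation is enough.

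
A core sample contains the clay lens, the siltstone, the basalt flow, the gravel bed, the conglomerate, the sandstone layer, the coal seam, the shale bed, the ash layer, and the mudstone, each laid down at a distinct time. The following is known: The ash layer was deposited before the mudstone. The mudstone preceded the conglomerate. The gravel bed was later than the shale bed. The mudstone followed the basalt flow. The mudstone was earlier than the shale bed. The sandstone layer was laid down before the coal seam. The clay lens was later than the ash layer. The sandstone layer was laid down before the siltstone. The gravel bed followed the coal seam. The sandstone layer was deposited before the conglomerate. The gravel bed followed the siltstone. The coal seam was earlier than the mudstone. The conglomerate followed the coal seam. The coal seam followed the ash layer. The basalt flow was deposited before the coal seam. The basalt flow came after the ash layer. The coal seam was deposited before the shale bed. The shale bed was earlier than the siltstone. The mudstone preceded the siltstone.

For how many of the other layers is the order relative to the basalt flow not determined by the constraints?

Forced before the basalt flow: the ash layer; forced after the basalt flow: the coal seam, the conglomerate, the gravel bed, the mudstone, the shale bed, and the siltstone.
That leaves the clay lens and the sandstone layer with no forced order relative to the basalt flow — 2.

2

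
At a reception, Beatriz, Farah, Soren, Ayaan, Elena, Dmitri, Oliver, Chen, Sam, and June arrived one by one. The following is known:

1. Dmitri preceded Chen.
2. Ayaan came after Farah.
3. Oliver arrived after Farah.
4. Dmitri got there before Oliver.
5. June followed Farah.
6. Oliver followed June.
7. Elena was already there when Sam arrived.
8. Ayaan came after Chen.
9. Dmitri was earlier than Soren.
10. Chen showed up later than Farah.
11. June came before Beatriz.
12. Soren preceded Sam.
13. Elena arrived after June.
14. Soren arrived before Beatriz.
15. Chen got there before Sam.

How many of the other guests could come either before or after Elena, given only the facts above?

Forced before Elena: Farah and June; forced after Elena: Sam.
That leaves Ayaan, Beatriz, Chen, Dmitri, Oliver, and Soren with no forced order relative to Elena — 6.

6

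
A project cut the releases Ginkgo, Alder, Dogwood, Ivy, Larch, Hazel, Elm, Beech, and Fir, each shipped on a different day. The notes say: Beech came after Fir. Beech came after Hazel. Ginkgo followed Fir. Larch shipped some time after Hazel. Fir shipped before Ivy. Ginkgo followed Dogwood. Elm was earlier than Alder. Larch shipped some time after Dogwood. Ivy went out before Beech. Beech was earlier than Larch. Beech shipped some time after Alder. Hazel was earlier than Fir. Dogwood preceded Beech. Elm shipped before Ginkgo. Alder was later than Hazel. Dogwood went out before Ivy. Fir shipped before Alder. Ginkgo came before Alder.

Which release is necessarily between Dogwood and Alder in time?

Ginkgo

Tracing the constraints gives Dogwood → Ginkgo → Alder, so Ginkgo sits after Dogwood and before Alder.
No other release is forced both after Dogwood and before Alder.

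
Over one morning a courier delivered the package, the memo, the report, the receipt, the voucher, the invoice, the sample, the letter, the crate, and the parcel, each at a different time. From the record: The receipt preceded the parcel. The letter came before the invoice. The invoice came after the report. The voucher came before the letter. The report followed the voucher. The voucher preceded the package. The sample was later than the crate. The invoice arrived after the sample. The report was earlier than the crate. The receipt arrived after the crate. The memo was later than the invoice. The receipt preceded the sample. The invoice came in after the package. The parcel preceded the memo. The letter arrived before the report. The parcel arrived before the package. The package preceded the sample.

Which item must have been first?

the voucher

The voucher has a chain of constraints placing it before every other item, so the voucher must be first.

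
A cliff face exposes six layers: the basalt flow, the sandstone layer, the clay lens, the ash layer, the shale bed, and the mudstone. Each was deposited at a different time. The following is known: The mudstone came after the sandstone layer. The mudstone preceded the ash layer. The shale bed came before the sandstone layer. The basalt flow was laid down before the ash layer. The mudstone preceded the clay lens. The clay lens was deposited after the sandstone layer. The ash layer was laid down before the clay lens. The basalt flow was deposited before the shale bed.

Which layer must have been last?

the clay lens

Every other layer has a chain of constraints placing it before the clay lens, so the clay lens is last.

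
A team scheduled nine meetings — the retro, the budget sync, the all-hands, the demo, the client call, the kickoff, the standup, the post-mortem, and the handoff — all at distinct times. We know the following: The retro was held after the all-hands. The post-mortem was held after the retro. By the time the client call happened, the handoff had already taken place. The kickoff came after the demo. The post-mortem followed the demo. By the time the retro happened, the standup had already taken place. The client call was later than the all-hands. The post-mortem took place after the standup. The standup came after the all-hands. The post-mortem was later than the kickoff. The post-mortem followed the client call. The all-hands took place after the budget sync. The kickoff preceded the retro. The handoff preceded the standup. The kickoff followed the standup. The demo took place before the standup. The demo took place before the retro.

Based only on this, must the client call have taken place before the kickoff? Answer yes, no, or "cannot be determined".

cannot be determined

No chain of stated constraints runs from the client call to the kickoff, and none runs from the kickoff to the client call either.
So the relative order of the client call and the kickoff is not fixed by the given facts.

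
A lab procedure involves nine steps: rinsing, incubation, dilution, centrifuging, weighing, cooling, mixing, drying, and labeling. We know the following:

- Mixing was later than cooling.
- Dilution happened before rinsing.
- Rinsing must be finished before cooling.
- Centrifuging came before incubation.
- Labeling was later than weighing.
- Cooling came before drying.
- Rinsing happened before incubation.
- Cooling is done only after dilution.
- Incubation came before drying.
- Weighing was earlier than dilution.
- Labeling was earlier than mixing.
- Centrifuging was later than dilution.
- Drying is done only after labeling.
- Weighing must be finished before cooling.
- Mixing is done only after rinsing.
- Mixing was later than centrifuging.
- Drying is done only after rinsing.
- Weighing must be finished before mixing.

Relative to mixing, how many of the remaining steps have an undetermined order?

Forced before mixing: centrifuging, cooling, dilution, labeling, rinsing, and weighing.
That leaves drying and incubation with no forced order relative to mixing — 2.

2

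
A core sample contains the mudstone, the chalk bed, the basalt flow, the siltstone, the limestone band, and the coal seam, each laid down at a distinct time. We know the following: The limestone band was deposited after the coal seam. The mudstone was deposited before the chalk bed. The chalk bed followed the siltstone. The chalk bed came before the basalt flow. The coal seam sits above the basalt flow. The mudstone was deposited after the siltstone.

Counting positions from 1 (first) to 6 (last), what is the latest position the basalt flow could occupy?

4

The basalt flow must come before the coal seam and the limestone band — 2 layers forced after it.
Everything else can be placed before the basalt flow in some valid order, so the basalt flow can sit as late as position 6 − 2 = 4.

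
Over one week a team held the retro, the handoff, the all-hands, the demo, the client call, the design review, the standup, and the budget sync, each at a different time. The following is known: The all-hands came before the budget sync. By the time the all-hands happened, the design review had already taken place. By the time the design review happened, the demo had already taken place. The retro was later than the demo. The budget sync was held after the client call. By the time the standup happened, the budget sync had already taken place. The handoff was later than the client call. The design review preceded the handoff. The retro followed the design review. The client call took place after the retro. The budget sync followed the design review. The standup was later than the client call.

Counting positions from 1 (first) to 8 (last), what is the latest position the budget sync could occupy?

The budget sync must come before the standup — 1 meeting forced after it.
Everything else can be placed before the budget sync in some valid order, so the budget sync can sit as late as position 8 − 1 = 7.

7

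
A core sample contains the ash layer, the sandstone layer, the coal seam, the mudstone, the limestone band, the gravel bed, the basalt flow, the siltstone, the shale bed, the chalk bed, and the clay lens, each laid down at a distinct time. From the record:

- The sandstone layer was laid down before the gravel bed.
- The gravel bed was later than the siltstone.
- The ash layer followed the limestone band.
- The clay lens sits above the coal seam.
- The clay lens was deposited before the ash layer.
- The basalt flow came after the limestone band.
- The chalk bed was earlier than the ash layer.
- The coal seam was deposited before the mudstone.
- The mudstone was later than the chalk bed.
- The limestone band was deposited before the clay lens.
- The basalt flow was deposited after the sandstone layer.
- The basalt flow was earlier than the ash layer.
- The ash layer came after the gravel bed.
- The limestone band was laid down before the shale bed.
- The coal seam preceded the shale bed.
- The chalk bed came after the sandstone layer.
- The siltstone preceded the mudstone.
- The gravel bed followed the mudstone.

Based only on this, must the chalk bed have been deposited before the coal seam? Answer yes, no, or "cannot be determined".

cannot be determined

No chain of stated constraints runs from the chalk bed to the coal seam, and none runs from the coal seam to the chalk bed either.
So the relative order of the chalk bed and the coal seam is not fixed by the given facts.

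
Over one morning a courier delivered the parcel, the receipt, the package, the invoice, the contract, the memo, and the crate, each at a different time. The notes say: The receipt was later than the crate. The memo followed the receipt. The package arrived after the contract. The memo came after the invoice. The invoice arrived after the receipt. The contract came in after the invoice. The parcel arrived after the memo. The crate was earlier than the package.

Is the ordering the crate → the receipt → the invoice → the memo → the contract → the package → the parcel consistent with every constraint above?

Check each stated constraint against the proposed order — e.g. the memo is ahead of the parcel; the crate is ahead of the package. Every pair is in the required order; nothing is violated.

yes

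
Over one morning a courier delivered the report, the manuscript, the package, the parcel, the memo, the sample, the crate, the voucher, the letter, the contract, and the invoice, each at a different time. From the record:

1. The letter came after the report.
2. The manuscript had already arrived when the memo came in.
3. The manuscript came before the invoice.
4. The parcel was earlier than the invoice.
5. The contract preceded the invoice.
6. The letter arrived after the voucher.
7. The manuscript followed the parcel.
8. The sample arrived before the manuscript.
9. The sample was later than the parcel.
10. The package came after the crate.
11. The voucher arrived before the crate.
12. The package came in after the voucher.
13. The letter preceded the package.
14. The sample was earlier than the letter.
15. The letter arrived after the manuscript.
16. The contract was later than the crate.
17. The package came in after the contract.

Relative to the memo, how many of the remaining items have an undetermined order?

Forced before the memo: the manuscript, the parcel, and the sample.
That leaves the contract, the crate, the invoice, the letter, the package, the report, and the voucher with no forced order relative to the memo — 7.

7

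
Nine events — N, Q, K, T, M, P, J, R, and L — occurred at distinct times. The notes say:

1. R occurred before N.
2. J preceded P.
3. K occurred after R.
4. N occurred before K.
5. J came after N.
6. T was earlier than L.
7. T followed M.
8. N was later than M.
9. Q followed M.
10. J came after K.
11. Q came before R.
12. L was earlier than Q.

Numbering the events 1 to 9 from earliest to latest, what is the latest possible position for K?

K must come before J and P — 2 events forced after it.
Everything else can be placed before K in some valid order, so K can sit as late as position 9 − 2 = 7.

7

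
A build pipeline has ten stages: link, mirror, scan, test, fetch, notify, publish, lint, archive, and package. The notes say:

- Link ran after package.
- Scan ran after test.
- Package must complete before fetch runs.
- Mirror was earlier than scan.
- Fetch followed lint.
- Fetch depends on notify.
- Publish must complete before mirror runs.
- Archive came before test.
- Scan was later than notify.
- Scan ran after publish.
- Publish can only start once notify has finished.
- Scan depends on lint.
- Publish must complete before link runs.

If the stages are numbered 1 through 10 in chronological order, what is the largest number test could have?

9

Test must come before scan — 1 stage forced after it.
Everything else can be placed before test in some valid order, so test can sit as late as position 10 − 1 = 9.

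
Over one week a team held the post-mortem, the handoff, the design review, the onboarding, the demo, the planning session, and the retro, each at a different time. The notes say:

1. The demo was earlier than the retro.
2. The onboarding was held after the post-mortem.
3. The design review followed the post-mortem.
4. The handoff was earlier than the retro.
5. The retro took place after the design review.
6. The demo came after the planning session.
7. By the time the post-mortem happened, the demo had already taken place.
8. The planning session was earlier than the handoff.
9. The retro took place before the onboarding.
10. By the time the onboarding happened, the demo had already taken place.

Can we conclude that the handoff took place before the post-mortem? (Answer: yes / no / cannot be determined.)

No chain of stated constraints runs from the handoff to the post-mortem, and none runs from the post-mortem to the handoff either.
So the relative order of the handoff and the post-mortem is not fixed by the given facts.

cannot be determined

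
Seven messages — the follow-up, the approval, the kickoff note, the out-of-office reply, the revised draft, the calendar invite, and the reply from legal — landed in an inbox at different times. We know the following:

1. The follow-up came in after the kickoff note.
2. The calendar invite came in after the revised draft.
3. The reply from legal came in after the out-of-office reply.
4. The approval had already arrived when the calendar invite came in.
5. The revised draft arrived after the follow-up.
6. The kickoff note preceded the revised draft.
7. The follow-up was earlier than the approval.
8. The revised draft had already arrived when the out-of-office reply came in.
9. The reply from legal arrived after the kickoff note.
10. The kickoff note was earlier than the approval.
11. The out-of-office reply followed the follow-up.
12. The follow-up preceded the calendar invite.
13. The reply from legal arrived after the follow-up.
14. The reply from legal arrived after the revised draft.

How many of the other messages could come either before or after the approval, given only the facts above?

3

Forced before the approval: the follow-up and the kickoff note; forced after the approval: the calendar invite.
That leaves the out-of-office reply, the reply from legal, and the revised draft with no forced order relative to the approval — 3.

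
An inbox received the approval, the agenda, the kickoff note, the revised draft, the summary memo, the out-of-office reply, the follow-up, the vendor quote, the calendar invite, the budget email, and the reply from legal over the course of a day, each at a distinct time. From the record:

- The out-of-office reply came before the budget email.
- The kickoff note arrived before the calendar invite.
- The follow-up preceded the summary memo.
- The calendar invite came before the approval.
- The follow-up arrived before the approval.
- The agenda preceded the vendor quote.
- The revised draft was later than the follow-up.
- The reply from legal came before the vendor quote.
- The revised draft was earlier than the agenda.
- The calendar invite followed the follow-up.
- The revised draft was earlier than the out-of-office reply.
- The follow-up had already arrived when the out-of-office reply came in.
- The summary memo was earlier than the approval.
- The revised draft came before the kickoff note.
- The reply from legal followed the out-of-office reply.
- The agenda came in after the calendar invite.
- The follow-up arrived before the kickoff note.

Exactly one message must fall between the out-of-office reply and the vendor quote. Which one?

Tracing the constraints gives the out-of-office reply → the reply from legal → the vendor quote, so the reply from legal sits after the out-of-office reply and before the vendor quote.
No other message is forced both after the out-of-office reply and before the vendor quote.

the reply from legal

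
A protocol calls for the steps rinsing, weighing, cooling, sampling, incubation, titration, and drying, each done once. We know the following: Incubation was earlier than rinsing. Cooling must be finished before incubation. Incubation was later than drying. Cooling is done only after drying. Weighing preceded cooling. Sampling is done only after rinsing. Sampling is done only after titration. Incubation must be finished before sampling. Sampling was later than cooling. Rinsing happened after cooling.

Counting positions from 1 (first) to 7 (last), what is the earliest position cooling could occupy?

Drying and weighing must both come before cooling — 2 forced predecessors.
Nothing else is forced ahead of cooling, so its earliest slot is position 2 + 1 = 3.

3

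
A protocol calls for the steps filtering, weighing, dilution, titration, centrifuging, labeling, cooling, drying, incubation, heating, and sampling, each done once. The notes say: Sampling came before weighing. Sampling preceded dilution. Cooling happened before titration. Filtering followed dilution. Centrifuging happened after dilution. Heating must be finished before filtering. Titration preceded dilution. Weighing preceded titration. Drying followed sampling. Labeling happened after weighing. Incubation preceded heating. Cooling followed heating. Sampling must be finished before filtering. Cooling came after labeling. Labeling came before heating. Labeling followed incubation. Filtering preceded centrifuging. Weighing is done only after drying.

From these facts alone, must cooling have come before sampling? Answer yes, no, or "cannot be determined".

Tracing the constraints gives sampling → weighing → labeling → cooling, so sampling must come before cooling.
That means cooling cannot be before sampling.

no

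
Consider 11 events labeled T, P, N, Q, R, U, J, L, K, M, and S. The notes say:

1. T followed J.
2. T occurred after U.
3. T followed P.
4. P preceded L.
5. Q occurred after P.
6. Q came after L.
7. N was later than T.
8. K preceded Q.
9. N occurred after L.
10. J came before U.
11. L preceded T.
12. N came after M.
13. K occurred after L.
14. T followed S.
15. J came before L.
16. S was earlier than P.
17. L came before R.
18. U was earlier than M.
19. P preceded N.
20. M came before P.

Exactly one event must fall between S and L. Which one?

Tracing the constraints gives S → P → L, so P sits after S and before L.
No other event is forced both after S and before L.

P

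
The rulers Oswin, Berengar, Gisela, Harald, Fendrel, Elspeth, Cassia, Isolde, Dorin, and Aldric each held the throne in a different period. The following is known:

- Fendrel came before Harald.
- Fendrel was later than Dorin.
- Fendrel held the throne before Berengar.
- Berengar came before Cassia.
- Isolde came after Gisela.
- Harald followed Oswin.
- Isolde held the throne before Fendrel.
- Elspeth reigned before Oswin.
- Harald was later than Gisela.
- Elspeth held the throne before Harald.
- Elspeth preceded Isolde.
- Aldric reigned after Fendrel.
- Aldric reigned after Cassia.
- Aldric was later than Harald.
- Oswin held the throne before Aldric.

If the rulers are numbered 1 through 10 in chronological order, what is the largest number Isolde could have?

Isolde must come before Aldric, Berengar, Cassia, Fendrel, and Harald — 5 rulers forced after them.
Everything else can be placed before Isolde in some valid order, so Isolde can sit as late as position 10 − 5 = 5.

5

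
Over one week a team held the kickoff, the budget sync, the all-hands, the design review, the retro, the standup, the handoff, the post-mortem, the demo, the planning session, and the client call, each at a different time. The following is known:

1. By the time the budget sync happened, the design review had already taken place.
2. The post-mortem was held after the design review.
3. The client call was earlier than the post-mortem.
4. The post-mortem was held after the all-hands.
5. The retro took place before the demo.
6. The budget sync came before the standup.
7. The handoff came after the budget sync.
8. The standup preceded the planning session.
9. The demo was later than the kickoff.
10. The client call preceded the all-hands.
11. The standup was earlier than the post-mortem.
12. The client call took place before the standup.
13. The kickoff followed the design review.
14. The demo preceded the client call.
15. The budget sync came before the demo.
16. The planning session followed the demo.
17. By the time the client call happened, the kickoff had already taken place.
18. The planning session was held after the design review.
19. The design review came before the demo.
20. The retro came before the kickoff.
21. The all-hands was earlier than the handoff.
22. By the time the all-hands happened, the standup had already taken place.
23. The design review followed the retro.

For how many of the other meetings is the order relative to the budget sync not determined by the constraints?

1

Forced before the budget sync: the design review and the retro; forced after the budget sync: the all-hands, the client call, the demo, the handoff, the planning session, the post-mortem, and the standup.
That leaves the kickoff with no forced order relative to the budget sync — 1.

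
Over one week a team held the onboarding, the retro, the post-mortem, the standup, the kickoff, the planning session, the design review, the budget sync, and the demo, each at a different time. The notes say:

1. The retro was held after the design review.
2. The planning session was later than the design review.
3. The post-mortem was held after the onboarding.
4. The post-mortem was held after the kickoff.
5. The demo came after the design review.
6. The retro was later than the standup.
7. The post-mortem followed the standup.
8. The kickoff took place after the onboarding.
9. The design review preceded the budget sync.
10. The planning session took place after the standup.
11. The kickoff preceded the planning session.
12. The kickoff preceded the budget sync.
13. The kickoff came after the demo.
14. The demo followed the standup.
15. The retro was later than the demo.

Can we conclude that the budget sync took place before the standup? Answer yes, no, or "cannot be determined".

Tracing the constraints gives the standup → the demo → the kickoff → the budget sync, so the standup must come before the budget sync.
That means the budget sync cannot be before the standup.

no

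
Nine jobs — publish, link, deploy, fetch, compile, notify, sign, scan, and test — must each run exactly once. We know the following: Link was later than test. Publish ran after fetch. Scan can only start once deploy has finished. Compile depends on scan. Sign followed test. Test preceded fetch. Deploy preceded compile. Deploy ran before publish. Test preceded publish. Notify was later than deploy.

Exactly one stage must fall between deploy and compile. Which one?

Tracing the constraints gives deploy → scan → compile, so scan sits after deploy and before compile.
No other stage is forced both after deploy and before compile.

scan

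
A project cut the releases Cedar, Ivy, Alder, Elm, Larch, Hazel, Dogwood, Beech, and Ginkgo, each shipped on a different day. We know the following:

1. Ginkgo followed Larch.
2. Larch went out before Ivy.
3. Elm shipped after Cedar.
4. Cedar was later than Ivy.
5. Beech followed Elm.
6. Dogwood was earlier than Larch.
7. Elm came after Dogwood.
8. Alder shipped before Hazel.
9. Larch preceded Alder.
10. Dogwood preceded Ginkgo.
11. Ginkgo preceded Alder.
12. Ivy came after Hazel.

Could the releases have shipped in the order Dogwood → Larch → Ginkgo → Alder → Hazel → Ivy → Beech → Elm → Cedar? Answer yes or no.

The constraints require Cedar before Elm, but in the proposed sequence Elm appears ahead of Cedar. That one violation is enough.

no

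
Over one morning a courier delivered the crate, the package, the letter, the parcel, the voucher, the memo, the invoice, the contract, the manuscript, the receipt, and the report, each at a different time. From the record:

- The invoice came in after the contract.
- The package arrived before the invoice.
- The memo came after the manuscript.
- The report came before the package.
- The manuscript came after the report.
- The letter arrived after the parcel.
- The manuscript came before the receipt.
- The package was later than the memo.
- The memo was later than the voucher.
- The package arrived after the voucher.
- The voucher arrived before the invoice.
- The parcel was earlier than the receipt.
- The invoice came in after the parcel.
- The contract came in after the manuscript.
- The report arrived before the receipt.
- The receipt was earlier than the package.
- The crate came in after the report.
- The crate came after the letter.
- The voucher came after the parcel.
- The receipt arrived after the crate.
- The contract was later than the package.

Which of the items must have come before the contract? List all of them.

Directly stated before the contract: the manuscript and the package.
The crate reaches the contract via the crate → the receipt → the package → the contract.
The letter reaches the contract via the letter → the crate → the receipt → the package → the contract.
The memo reaches the contract via the memo → the package → the contract.
Likewise the parcel, the receipt, the report, and the voucher each reach the contract by chaining the stated constraints.
No chain forces the invoice ahead of the contract.

the crate, the letter, the manuscript, the memo, the package, the parcel, the receipt, the report, the voucher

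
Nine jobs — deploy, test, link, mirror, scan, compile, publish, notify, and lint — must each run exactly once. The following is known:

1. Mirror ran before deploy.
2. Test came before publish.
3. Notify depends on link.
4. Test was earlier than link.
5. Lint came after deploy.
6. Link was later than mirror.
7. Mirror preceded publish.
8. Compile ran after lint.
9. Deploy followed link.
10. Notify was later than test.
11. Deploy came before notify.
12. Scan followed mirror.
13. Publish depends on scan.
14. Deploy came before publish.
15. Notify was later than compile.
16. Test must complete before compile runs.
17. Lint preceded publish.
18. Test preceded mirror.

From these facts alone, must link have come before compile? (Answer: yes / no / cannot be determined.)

yes

Chain the constraints: link → deploy → lint → compile. Each link is directly stated, so link comes before compile.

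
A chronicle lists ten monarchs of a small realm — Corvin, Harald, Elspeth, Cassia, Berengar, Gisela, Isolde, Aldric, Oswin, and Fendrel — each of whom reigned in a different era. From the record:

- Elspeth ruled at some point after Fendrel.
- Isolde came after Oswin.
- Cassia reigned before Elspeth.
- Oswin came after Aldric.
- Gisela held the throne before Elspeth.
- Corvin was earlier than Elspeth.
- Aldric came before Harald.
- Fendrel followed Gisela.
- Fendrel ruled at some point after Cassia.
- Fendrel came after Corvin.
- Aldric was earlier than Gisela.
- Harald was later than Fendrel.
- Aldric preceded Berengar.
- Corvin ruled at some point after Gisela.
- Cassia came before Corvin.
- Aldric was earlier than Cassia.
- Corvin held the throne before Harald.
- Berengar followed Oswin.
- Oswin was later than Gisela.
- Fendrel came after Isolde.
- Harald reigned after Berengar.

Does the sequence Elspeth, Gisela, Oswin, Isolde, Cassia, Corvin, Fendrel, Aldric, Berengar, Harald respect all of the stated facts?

The constraints require Aldric before Cassia, but in the proposed sequence Cassia appears ahead of Aldric. That one violation is enough.

no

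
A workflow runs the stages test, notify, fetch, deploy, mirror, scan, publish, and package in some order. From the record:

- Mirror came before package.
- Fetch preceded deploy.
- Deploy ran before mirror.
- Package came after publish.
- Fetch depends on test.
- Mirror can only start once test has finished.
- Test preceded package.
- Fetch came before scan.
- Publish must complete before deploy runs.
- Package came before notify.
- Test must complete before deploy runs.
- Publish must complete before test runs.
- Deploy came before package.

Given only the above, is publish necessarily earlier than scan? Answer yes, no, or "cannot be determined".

Chain the constraints: publish → test → fetch → scan. Each link is directly stated, so publish comes before scan.

yes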